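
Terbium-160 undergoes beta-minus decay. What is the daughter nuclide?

Beta-minus decay: mass number changes by +0, atomic number by +1.
A: 160 = 160; Z: 65 + 1 = 66.
Z = 66 is dysprosium, so the daughter is dysprosium-160.

Dy-160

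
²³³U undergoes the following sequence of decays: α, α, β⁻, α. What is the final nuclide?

Start: (A, Z) = (233, 92).
After α: (229, 90).
After α: (225, 88).
After β⁻: (225, 89).
After α: (221, 87).
Z = 87 is francium.

Fr-221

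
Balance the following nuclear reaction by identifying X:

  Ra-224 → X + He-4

Rn-220

Conserve mass number: 224 = A + 4, so A = 220.
Conserve atomic number: 88 = Z + 2, so Z = 86.
Z = 86 is radon, so the species is Rn-220.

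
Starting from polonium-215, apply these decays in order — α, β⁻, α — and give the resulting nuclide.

Start: (A, Z) = (215, 84).
After α: (211, 82).
After β⁻: (211, 83).
After α: (207, 81).
Z = 81 is thallium.

Tl-207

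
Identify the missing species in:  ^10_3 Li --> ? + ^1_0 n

Li-9

Conserve mass number: 10 = A + 1, so A = 9.
Conserve atomic number: 3 = Z + 0, so Z = 3.
Z = 3 is lithium, so the species is ^9_3 Li.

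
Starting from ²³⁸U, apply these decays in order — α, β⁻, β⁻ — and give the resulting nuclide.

Start: (A, Z) = (238, 92).
After α: (234, 90).
After β⁻: (234, 91).
After β⁻: (234, 92).
Z = 92 is uranium.

U-234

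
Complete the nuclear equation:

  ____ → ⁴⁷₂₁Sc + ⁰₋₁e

Ca-47

Conserve mass number: A = 47 + 0, so A = 47.
Conserve atomic number: Z = 21 − 1, so Z = 20.
Z = 20 is calcium, so the species is ⁴⁷₂₀Ca.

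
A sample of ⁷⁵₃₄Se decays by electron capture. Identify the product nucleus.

Electron capture: mass number changes by +0, atomic number by -1.
A: 75 = 75; Z: 34 − 1 = 33.
Z = 33 is arsenic, so the daughter is ⁷⁵₃₃As.

As-75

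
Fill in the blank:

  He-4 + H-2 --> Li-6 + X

gamma ray

Conserve mass number: 4 + 2 = 6 + A, so A = 0.
Conserve atomic number: 2 + 1 = 3 + Z, so Z = 0.
A = 0 and Z = 0 is γ — a gamma ray.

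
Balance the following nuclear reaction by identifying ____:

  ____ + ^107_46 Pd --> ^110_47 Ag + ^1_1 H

Conserve mass number: A + 107 = 110 + 1, so A = 4.
Conserve atomic number: Z + 46 = 47 + 1, so Z = 2.
A = 4 and Z = 2 is ^4_2 He — an alpha particle.

alpha particle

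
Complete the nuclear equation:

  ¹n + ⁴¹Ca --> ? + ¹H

K-41

Conserve mass number: 1 + 41 = A + 1, so A = 41.
Conserve atomic number: 0 + 20 = Z + 1, so Z = 19.
Z = 19 is potassium, so the species is ⁴¹K.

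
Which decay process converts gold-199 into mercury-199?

beta-minus decay

ΔA = 199 − 199 = 0; ΔZ = 80 − 79 = +1.
A is unchanged and Z rises by 1 — a neutron has become a proton (β⁻ decay).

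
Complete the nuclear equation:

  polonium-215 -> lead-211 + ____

Conserve mass number: 215 = 211 + A, so A = 4.
Conserve atomic number: 84 = 82 + Z, so Z = 2.
A = 4 and Z = 2 is helium-4 — an alpha particle.

alpha particle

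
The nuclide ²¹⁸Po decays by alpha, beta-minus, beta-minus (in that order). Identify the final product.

Start: (A, Z) = (218, 84).
After α: (214, 82).
After β⁻: (214, 83).
After β⁻: (214, 84).
Z = 84 is polonium.

Po-214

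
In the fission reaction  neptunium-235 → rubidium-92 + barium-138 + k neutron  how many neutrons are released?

5

Conserve mass number: 235 = 92 + 138 + k, so k = 235 − 230 = 5.
Check atomic number: 93 = 37 + 56 + 0 = 93. ✓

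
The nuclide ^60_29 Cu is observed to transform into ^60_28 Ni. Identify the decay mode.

beta-plus decay or electron capture

ΔA = 60 − 60 = 0; ΔZ = 28 − 29 = -1.
A is unchanged and Z drops by 1 — a proton has become a neutron (β⁺ emission or electron capture).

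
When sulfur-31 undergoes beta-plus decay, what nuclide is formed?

P-31

Beta-plus decay: mass number changes by +0, atomic number by -1.
A: 31 = 31; Z: 16 − 1 = 15.
Z = 15 is phosphorus, so the daughter is phosphorus-31.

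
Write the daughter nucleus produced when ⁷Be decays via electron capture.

Electron capture: mass number changes by +0, atomic number by -1.
A: 7 = 7; Z: 4 − 1 = 3.
Z = 3 is lithium, so the daughter is ⁷Li.

Li-7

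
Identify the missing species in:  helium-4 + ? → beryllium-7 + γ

He-3

Conserve mass number: 4 + A = 7 + 0, so A = 3.
Conserve atomic number: 2 + Z = 4 + 0, so Z = 2.
Z = 2 is helium, so the species is helium-3.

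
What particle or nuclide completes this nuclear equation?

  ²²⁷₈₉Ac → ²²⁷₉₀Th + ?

Conserve mass number: 227 = 227 + A, so A = 0.
Conserve atomic number: 89 = 90 + Z, so Z = -1.
A = 0 and Z = -1 is ⁰₋₁e — a beta-minus particle.

beta-minus particle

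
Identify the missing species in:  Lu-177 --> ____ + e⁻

Conserve mass number: 177 = A + 0, so A = 177.
Conserve atomic number: 71 = Z − 1, so Z = 72.
Z = 72 is hafnium, so the species is Hf-177.

Hf-177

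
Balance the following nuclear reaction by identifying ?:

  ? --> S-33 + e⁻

P-33

Conserve mass number: A = 33 + 0, so A = 33.
Conserve atomic number: Z = 16 − 1, so Z = 15.
Z = 15 is phosphorus, so the species is P-33.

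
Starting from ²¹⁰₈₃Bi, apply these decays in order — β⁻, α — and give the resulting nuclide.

Pb-206

Start: (A, Z) = (210, 83).
After β⁻: (210, 84).
After α: (206, 82).
Z = 82 is lead.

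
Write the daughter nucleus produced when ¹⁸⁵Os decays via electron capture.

Re-185

Electron capture: mass number changes by +0, atomic number by -1.
A: 185 = 185; Z: 76 − 1 = 75.
Z = 75 is rhenium, so the daughter is ¹⁸⁵Re.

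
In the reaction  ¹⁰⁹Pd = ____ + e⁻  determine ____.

Ag-109

Conserve mass number: 109 = A + 0, so A = 109.
Conserve atomic number: 46 = Z − 1, so Z = 47.
Z = 47 is silver, so the species is ¹⁰⁹Ag.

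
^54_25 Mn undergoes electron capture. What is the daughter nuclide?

Electron capture: mass number changes by +0, atomic number by -1.
A: 54 = 54; Z: 25 − 1 = 24.
Z = 24 is chromium, so the daughter is ^54_24 Cr.

Cr-54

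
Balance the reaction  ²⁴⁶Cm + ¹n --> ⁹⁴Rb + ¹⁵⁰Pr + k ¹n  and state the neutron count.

Conserve mass number: 247 = 94 + 150 + k, so k = 247 − 244 = 3.
Check atomic number: 96 = 37 + 59 + 0 = 96. ✓

3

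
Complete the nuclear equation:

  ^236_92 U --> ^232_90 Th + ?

alpha particle

Conserve mass number: 236 = 232 + A, so A = 4.
Conserve atomic number: 92 = 90 + Z, so Z = 2.
A = 4 and Z = 2 is ^4_2 He — an alpha particle.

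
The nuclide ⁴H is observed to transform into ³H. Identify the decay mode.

neutron emission

ΔA = 3 − 4 = -1; ΔZ = 1 − 1 = +0.
A drops by 1 with Z unchanged — a neutron was emitted.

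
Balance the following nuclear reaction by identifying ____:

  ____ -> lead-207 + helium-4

Po-211

Conserve mass number: A = 207 + 4, so A = 211.
Conserve atomic number: Z = 82 + 2, so Z = 84.
Z = 84 is polonium, so the species is polonium-211.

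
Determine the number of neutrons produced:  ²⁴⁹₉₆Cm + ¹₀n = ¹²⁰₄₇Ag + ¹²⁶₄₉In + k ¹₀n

4

Conserve mass number: 250 = 120 + 126 + k, so k = 250 − 246 = 4.
Check atomic number: 96 = 47 + 49 + 0 = 96. ✓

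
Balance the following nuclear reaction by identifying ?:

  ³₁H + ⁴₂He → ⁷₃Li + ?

gamma ray

Conserve mass number: 3 + 4 = 7 + A, so A = 0.
Conserve atomic number: 1 + 2 = 3 + Z, so Z = 0.
A = 0 and Z = 0 is ⁰₀γ — a gamma ray.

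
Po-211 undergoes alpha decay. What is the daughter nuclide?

Pb-207

Alpha decay: mass number changes by -4, atomic number by -2.
A: 211 − 4 = 207; Z: 84 − 2 = 82.
Z = 82 is lead, so the daughter is Pb-207.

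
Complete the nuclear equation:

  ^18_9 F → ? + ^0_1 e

Conserve mass number: 18 = A + 0, so A = 18.
Conserve atomic number: 9 = Z + 1, so Z = 8.
Z = 8 is oxygen, so the species is ^18_8 O.

O-18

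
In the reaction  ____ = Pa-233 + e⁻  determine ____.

Conserve mass number: A = 233 + 0, so A = 233.
Conserve atomic number: Z = 91 − 1, so Z = 90.
Z = 90 is thorium, so the species is Th-233.

Th-233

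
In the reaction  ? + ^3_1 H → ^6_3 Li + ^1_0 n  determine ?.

alpha particle

Conserve mass number: A + 3 = 6 + 1, so A = 4.
Conserve atomic number: Z + 1 = 3 + 0, so Z = 2.
A = 4 and Z = 2 is ^4_2 He — an alpha particle.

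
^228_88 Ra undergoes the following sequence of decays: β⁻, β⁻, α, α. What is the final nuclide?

Rn-220

Start: (A, Z) = (228, 88).
After β⁻: (228, 89).
After β⁻: (228, 90).
After α: (224, 88).
After α: (220, 86).
Z = 86 is radon.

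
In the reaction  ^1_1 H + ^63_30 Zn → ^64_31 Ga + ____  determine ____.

Conserve mass number: 1 + 63 = 64 + A, so A = 0.
Conserve atomic number: 1 + 30 = 31 + Z, so Z = 0.
A = 0 and Z = 0 is ^0_0 γ — a gamma ray.

gamma ray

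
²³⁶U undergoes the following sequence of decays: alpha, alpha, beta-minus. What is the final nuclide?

Ac-228

Start: (A, Z) = (236, 92).
After α: (232, 90).
After α: (228, 88).
After β⁻: (228, 89).
Z = 89 is actinium.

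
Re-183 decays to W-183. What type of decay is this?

ΔA = 183 − 183 = 0; ΔZ = 74 − 75 = -1.
A is unchanged and Z drops by 1 — a proton has become a neutron (β⁺ emission or electron capture).

beta-plus decay or electron capture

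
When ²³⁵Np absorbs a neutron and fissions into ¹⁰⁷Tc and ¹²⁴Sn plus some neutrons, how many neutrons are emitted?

5

Conserve mass number: 236 = 107 + 124 + k, so k = 236 − 231 = 5.
Check atomic number: 93 = 43 + 50 + 0 = 93. ✓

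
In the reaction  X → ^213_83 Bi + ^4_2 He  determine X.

At-217

Conserve mass number: A = 213 + 4, so A = 217.
Conserve atomic number: Z = 83 + 2, so Z = 85.
Z = 85 is astatine, so the species is ^217_85 At.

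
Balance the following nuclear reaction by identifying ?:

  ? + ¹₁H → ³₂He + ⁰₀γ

deuteron

Conserve mass number: A + 1 = 3 + 0, so A = 2.
Conserve atomic number: Z + 1 = 2 + 0, so Z = 1.
A = 2 and Z = 1 is ²₁H — a deuteron.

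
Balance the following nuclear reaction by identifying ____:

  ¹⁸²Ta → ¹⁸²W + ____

Conserve mass number: 182 = 182 + A, so A = 0.
Conserve atomic number: 73 = 74 + Z, so Z = -1.
A = 0 and Z = -1 is e⁻ — a beta-minus particle.

beta-minus particle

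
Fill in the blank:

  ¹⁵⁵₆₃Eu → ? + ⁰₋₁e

Gd-155

Conserve mass number: 155 = A + 0, so A = 155.
Conserve atomic number: 63 = Z − 1, so Z = 64.
Z = 64 is gadolinium, so the species is ¹⁵⁵₆₄Gd.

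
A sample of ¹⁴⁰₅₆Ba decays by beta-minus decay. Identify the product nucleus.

La-140

Beta-minus decay: mass number changes by +0, atomic number by +1.
A: 140 = 140; Z: 56 + 1 = 57.
Z = 57 is lanthanum, so the daughter is ¹⁴⁰₅₇La.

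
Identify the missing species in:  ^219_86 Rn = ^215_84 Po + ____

alpha particle

Conserve mass number: 219 = 215 + A, so A = 4.
Conserve atomic number: 86 = 84 + Z, so Z = 2.
A = 4 and Z = 2 is ^4_2 He — an alpha particle.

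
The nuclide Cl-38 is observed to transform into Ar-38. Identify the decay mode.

ΔA = 38 − 38 = 0; ΔZ = 18 − 17 = +1.
A is unchanged and Z rises by 1 — a neutron has become a proton (β⁻ decay).

beta-minus decay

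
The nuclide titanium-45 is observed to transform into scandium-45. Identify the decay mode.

beta-plus decay or electron capture

ΔA = 45 − 45 = 0; ΔZ = 21 − 22 = -1.
A is unchanged and Z drops by 1 — a proton has become a neutron (β⁺ emission or electron capture).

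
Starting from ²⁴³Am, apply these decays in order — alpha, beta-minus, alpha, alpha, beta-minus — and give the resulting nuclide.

Pa-231

Start: (A, Z) = (243, 95).
After α: (239, 93).
After β⁻: (239, 94).
After α: (235, 92).
After α: (231, 90).
After β⁻: (231, 91).
Z = 91 is protactinium.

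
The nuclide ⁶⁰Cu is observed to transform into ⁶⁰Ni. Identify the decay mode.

beta-plus decay or electron capture

ΔA = 60 − 60 = 0; ΔZ = 28 − 29 = -1.
A is unchanged and Z drops by 1 — a proton has become a neutron (β⁺ emission or electron capture).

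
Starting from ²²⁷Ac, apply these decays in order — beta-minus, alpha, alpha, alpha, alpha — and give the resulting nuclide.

Pb-211

Start: (A, Z) = (227, 89).
After β⁻: (227, 90).
After α: (223, 88).
After α: (219, 86).
After α: (215, 84).
After α: (211, 82).
Z = 82 is lead.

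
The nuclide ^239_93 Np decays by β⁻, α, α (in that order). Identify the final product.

Th-231

Start: (A, Z) = (239, 93).
After β⁻: (239, 94).
After α: (235, 92).
After α: (231, 90).
Z = 90 is thorium.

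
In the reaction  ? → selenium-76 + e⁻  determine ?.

Conserve mass number: A = 76 + 0, so A = 76.
Conserve atomic number: Z = 34 − 1, so Z = 33.
Z = 33 is arsenic, so the species is arsenic-76.

As-76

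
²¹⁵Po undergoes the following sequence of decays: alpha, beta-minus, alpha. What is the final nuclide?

Tl-207

Start: (A, Z) = (215, 84).
After α: (211, 82).
After β⁻: (211, 83).
After α: (207, 81).
Z = 81 is thallium.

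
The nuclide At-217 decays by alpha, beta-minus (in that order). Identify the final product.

Po-213

Start: (A, Z) = (217, 85).
After α: (213, 83).
After β⁻: (213, 84).
Z = 84 is polonium.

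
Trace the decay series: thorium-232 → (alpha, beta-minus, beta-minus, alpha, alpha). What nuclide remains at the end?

Start: (A, Z) = (232, 90).
After α: (228, 88).
After β⁻: (228, 89).
After β⁻: (228, 90).
After α: (224, 88).
After α: (220, 86).
Z = 86 is radon.

Rn-220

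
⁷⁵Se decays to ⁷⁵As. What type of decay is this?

beta-plus decay or electron capture

ΔA = 75 − 75 = 0; ΔZ = 33 − 34 = -1.
A is unchanged and Z drops by 1 — a proton has become a neutron (β⁺ emission or electron capture).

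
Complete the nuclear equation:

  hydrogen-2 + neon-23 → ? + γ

Na-25

Conserve mass number: 2 + 23 = A + 0, so A = 25.
Conserve atomic number: 1 + 10 = Z + 0, so Z = 11.
Z = 11 is sodium, so the species is sodium-25.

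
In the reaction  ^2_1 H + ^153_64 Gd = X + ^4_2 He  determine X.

Conserve mass number: 2 + 153 = A + 4, so A = 151.
Conserve atomic number: 1 + 64 = Z + 2, so Z = 63.
Z = 63 is europium, so the species is ^151_63 Eu.

Eu-151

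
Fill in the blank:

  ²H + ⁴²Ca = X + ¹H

Conserve mass number: 2 + 42 = A + 1, so A = 43.
Conserve atomic number: 1 + 20 = Z + 1, so Z = 20.
Z = 20 is calcium, so the species is ⁴³Ca.

Ca-43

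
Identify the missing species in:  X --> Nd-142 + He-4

Sm-146

Conserve mass number: A = 142 + 4, so A = 146.
Conserve atomic number: Z = 60 + 2, so Z = 62.
Z = 62 is samarium, so the species is Sm-146.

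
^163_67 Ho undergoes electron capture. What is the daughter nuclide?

Electron capture: mass number changes by +0, atomic number by -1.
A: 163 = 163; Z: 67 − 1 = 66.
Z = 66 is dysprosium, so the daughter is ^163_66 Dy.

Dy-163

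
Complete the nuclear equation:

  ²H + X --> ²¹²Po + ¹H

Conserve mass number: 2 + A = 212 + 1, so A = 211.
Conserve atomic number: 1 + Z = 84 + 1, so Z = 84.
Z = 84 is polonium, so the species is ²¹¹Po.

Po-211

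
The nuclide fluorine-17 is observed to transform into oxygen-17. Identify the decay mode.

beta-plus decay or electron capture

ΔA = 17 − 17 = 0; ΔZ = 8 − 9 = -1.
A is unchanged and Z drops by 1 — a proton has become a neutron (β⁺ emission or electron capture).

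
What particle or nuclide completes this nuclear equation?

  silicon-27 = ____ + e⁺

Conserve mass number: 27 = A + 0, so A = 27.
Conserve atomic number: 14 = Z + 1, so Z = 13.
Z = 13 is aluminium, so the species is aluminium-27.

Al-27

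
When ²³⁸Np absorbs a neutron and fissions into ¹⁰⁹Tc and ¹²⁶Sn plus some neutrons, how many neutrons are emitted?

4

Conserve mass number: 239 = 109 + 126 + k, so k = 239 − 235 = 4.
Check atomic number: 93 = 43 + 50 + 0 = 93. ✓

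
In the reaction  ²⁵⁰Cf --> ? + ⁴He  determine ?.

Cm-246

Conserve mass number: 250 = A + 4, so A = 246.
Conserve atomic number: 98 = Z + 2, so Z = 96.
Z = 96 is curium, so the species is ²⁴⁶Cm.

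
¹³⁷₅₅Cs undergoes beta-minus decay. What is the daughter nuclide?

Beta-minus decay: mass number changes by +0, atomic number by +1.
A: 137 = 137; Z: 55 + 1 = 56.
Z = 56 is barium, so the daughter is ¹³⁷₅₆Ba.

Ba-137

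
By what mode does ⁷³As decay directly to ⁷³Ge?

beta-plus decay or electron capture

ΔA = 73 − 73 = 0; ΔZ = 32 − 33 = -1.
A is unchanged and Z drops by 1 — a proton has become a neutron (β⁺ emission or electron capture).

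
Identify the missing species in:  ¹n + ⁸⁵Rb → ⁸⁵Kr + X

proton

Conserve mass number: 1 + 85 = 85 + A, so A = 1.
Conserve atomic number: 0 + 37 = 36 + Z, so Z = 1.
A = 1 and Z = 1 is ¹H — a proton.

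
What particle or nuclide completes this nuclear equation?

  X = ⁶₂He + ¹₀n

Conserve mass number: A = 6 + 1, so A = 7.
Conserve atomic number: Z = 2 + 0, so Z = 2.
Z = 2 is helium, so the species is ⁷₂He.

He-7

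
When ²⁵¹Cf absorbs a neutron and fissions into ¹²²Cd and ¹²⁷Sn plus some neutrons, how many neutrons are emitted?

Conserve mass number: 252 = 122 + 127 + k, so k = 252 − 249 = 3.
Check atomic number: 98 = 48 + 50 + 0 = 98. ✓

3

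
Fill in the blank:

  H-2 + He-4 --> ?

Conserve mass number: 2 + 4 = A, so A = 6.
Conserve atomic number: 1 + 2 = Z, so Z = 3.
Z = 3 is lithium, so the species is Li-6.

Li-6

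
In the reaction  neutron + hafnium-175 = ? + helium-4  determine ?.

Yb-172

Conserve mass number: 1 + 175 = A + 4, so A = 172.
Conserve atomic number: 0 + 72 = Z + 2, so Z = 70.
Z = 70 is ytterbium, so the species is ytterbium-172.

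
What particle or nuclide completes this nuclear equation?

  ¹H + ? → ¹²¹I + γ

Conserve mass number: 1 + A = 121 + 0, so A = 120.
Conserve atomic number: 1 + Z = 53 + 0, so Z = 52.
Z = 52 is tellurium, so the species is ¹²⁰Te.

Te-120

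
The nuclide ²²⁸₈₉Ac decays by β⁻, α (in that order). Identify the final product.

Ra-224

Start: (A, Z) = (228, 89).
After β⁻: (228, 90).
After α: (224, 88).
Z = 88 is radium.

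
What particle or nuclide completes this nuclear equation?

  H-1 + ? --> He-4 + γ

triton

Conserve mass number: 1 + A = 4 + 0, so A = 3.
Conserve atomic number: 1 + Z = 2 + 0, so Z = 1.
A = 3 and Z = 1 is H-3 — a triton.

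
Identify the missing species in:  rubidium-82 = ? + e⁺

Kr-82

Conserve mass number: 82 = A + 0, so A = 82.
Conserve atomic number: 37 = Z + 1, so Z = 36.
Z = 36 is krypton, so the species is krypton-82.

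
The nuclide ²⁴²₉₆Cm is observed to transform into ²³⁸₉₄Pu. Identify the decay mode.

ΔA = 238 − 242 = -4; ΔZ = 94 − 96 = -2.
A drops by 4 and Z drops by 2 — the signature of alpha emission.

alpha decay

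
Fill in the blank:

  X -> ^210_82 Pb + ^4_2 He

Conserve mass number: A = 210 + 4, so A = 214.
Conserve atomic number: Z = 82 + 2, so Z = 84.
Z = 84 is polonium, so the species is ^214_84 Po.

Po-214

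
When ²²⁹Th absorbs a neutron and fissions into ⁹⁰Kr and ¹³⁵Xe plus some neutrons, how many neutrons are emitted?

5

Conserve mass number: 230 = 90 + 135 + k, so k = 230 − 225 = 5.
Check atomic number: 90 = 36 + 54 + 0 = 90. ✓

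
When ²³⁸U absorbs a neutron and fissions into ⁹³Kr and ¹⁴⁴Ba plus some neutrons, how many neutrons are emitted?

2

Conserve mass number: 239 = 93 + 144 + k, so k = 239 − 237 = 2.
Check atomic number: 92 = 36 + 56 + 0 = 92. ✓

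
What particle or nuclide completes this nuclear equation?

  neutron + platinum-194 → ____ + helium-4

Os-191

Conserve mass number: 1 + 194 = A + 4, so A = 191.
Conserve atomic number: 0 + 78 = Z + 2, so Z = 76.
Z = 76 is osmium, so the species is osmium-191.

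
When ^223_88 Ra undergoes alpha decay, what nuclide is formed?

Rn-219

Alpha decay: mass number changes by -4, atomic number by -2.
A: 223 − 4 = 219; Z: 88 − 2 = 86.
Z = 86 is radon, so the daughter is ^219_86 Rn.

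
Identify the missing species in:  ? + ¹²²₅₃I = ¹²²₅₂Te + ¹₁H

Conserve mass number: A + 122 = 122 + 1, so A = 1.
Conserve atomic number: Z + 53 = 52 + 1, so Z = 0.
A = 1 and Z = 0 is ¹₀n — a neutron.

neutron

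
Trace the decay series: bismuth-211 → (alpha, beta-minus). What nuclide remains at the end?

Pb-207

Start: (A, Z) = (211, 83).
After α: (207, 81).
After β⁻: (207, 82).
Z = 82 is lead.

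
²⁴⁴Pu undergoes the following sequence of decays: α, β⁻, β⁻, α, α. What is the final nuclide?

Th-232

Start: (A, Z) = (244, 94).
After α: (240, 92).
After β⁻: (240, 93).
After β⁻: (240, 94).
After α: (236, 92).
After α: (232, 90).
Z = 90 is thorium.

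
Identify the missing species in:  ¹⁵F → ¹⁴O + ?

Conserve mass number: 15 = 14 + A, so A = 1.
Conserve atomic number: 9 = 8 + Z, so Z = 1.
A = 1 and Z = 1 is ¹H — a proton.

proton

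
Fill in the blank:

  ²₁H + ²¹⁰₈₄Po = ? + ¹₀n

Conserve mass number: 2 + 210 = A + 1, so A = 211.
Conserve atomic number: 1 + 84 = Z + 0, so Z = 85.
Z = 85 is astatine, so the species is ²¹¹₈₅At.

At-211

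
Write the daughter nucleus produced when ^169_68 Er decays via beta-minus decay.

Beta-minus decay: mass number changes by +0, atomic number by +1.
A: 169 = 169; Z: 68 + 1 = 69.
Z = 69 is thulium, so the daughter is ^169_69 Tm.

Tm-169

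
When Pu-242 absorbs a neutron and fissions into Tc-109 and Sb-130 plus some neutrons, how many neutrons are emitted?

Conserve mass number: 243 = 109 + 130 + k, so k = 243 − 239 = 4.
Check atomic number: 94 = 43 + 51 + 0 = 94. ✓

4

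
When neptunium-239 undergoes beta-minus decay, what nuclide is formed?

Pu-239

Beta-minus decay: mass number changes by +0, atomic number by +1.
A: 239 = 239; Z: 93 + 1 = 94.
Z = 94 is plutonium, so the daughter is plutonium-239.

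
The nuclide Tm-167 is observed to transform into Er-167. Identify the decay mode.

beta-plus decay or electron capture

ΔA = 167 − 167 = 0; ΔZ = 68 − 69 = -1.
A is unchanged and Z drops by 1 — a proton has become a neutron (β⁺ emission or electron capture).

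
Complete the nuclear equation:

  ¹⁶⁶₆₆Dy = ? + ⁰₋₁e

Conserve mass number: 166 = A + 0, so A = 166.
Conserve atomic number: 66 = Z − 1, so Z = 67.
Z = 67 is holmium, so the species is ¹⁶⁶₆₇Ho.

Ho-166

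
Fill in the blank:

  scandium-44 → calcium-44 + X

Conserve mass number: 44 = 44 + A, so A = 0.
Conserve atomic number: 21 = 20 + Z, so Z = 1.
A = 0 and Z = 1 is e⁺ — a positron.

positron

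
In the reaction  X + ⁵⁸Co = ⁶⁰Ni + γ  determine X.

Conserve mass number: A + 58 = 60 + 0, so A = 2.
Conserve atomic number: Z + 27 = 28 + 0, so Z = 1.
A = 2 and Z = 1 is ²H — a deuteron.

deuteron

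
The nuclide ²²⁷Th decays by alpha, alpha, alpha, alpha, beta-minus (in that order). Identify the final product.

Bi-211

Start: (A, Z) = (227, 90).
After α: (223, 88).
After α: (219, 86).
After α: (215, 84).
After α: (211, 82).
After β⁻: (211, 83).
Z = 83 is bismuth.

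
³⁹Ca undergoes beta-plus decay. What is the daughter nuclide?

Beta-plus decay: mass number changes by +0, atomic number by -1.
A: 39 = 39; Z: 20 − 1 = 19.
Z = 19 is potassium, so the daughter is ³⁹K.

K-39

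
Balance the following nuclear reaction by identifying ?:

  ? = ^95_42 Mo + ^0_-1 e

Nb-95

Conserve mass number: A = 95 + 0, so A = 95.
Conserve atomic number: Z = 42 − 1, so Z = 41.
Z = 41 is niobium, so the species is ^95_41 Nb.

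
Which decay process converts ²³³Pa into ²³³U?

ΔA = 233 − 233 = 0; ΔZ = 92 − 91 = +1.
A is unchanged and Z rises by 1 — a neutron has become a proton (β⁻ decay).

beta-minus decay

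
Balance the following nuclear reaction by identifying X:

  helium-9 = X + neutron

Conserve mass number: 9 = A + 1, so A = 8.
Conserve atomic number: 2 = Z + 0, so Z = 2.
Z = 2 is helium, so the species is helium-8.

He-8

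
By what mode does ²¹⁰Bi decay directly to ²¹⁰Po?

beta-minus decay

ΔA = 210 − 210 = 0; ΔZ = 84 − 83 = +1.
A is unchanged and Z rises by 1 — a neutron has become a proton (β⁻ decay).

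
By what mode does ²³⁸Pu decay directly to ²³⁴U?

alpha decay

ΔA = 234 − 238 = -4; ΔZ = 92 − 94 = -2.
A drops by 4 and Z drops by 2 — the signature of alpha emission.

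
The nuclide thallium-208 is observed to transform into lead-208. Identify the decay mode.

beta-minus decay

ΔA = 208 − 208 = 0; ΔZ = 82 − 81 = +1.
A is unchanged and Z rises by 1 — a neutron has become a proton (β⁻ decay).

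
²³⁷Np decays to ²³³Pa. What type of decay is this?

alpha decay

ΔA = 233 − 237 = -4; ΔZ = 91 − 93 = -2.
A drops by 4 and Z drops by 2 — the signature of alpha emission.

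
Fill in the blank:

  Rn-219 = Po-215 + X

Conserve mass number: 219 = 215 + A, so A = 4.
Conserve atomic number: 86 = 84 + Z, so Z = 2.
A = 4 and Z = 2 is He-4 — an alpha particle.

alpha particle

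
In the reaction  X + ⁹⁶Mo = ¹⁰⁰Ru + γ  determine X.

alpha particle

Conserve mass number: A + 96 = 100 + 0, so A = 4.
Conserve atomic number: Z + 42 = 44 + 0, so Z = 2.
A = 4 and Z = 2 is ⁴He — an alpha particle.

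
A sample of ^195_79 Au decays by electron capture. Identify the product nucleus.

Pt-195

Electron capture: mass number changes by +0, atomic number by -1.
A: 195 = 195; Z: 79 − 1 = 78.
Z = 78 is platinum, so the daughter is ^195_78 Pt.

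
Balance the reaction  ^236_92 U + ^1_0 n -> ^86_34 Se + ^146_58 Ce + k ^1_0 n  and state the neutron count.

Conserve mass number: 237 = 86 + 146 + k, so k = 237 − 232 = 5.
Check atomic number: 92 = 34 + 58 + 0 = 92. ✓

5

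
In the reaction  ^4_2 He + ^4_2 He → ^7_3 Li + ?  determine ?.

proton

Conserve mass number: 4 + 4 = 7 + A, so A = 1.
Conserve atomic number: 2 + 2 = 3 + Z, so Z = 1.
A = 1 and Z = 1 is ^1_1 H — a proton.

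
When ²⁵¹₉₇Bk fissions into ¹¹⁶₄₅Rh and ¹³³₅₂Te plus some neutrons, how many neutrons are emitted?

2

Conserve mass number: 251 = 116 + 133 + k, so k = 251 − 249 = 2.
Check atomic number: 97 = 45 + 52 + 0 = 97. ✓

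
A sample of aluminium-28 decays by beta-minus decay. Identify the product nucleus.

Si-28

Beta-minus decay: mass number changes by +0, atomic number by +1.
A: 28 = 28; Z: 13 + 1 = 14.
Z = 14 is silicon, so the daughter is silicon-28.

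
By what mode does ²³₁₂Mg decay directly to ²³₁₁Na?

beta-plus decay or electron capture

ΔA = 23 − 23 = 0; ΔZ = 11 − 12 = -1.
A is unchanged and Z drops by 1 — a proton has become a neutron (β⁺ emission or electron capture).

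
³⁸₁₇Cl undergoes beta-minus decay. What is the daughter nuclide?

Ar-38

Beta-minus decay: mass number changes by +0, atomic number by +1.
A: 38 = 38; Z: 17 + 1 = 18.
Z = 18 is argon, so the daughter is ³⁸₁₈Ar.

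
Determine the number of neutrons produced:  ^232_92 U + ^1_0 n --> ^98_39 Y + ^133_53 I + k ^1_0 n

Conserve mass number: 233 = 98 + 133 + k, so k = 233 − 231 = 2.
Check atomic number: 92 = 39 + 53 + 0 = 92. ✓

2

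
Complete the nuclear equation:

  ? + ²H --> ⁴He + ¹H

He-3

Conserve mass number: A + 2 = 4 + 1, so A = 3.
Conserve atomic number: Z + 1 = 2 + 1, so Z = 2.
Z = 2 is helium, so the species is ³He.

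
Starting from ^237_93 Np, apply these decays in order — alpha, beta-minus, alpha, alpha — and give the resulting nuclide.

Start: (A, Z) = (237, 93).
After α: (233, 91).
After β⁻: (233, 92).
After α: (229, 90).
After α: (225, 88).
Z = 88 is radium.

Ra-225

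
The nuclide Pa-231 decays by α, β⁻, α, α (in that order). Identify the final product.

Rn-219

Start: (A, Z) = (231, 91).
After α: (227, 89).
After β⁻: (227, 90).
After α: (223, 88).
After α: (219, 86).
Z = 86 is radon.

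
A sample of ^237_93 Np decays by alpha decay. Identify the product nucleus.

Pa-233

Alpha decay: mass number changes by -4, atomic number by -2.
A: 237 − 4 = 233; Z: 93 − 2 = 91.
Z = 91 is protactinium, so the daughter is ^233_91 Pa.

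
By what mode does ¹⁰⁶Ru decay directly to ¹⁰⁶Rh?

beta-minus decay

ΔA = 106 − 106 = 0; ΔZ = 45 − 44 = +1.
A is unchanged and Z rises by 1 — a neutron has become a proton (β⁻ decay).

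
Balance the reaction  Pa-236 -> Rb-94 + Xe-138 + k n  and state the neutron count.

Conserve mass number: 236 = 94 + 138 + k, so k = 236 − 232 = 4.
Check atomic number: 91 = 37 + 54 + 0 = 91. ✓

4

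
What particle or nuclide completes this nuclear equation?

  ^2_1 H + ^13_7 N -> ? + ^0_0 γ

Conserve mass number: 2 + 13 = A + 0, so A = 15.
Conserve atomic number: 1 + 7 = Z + 0, so Z = 8.
Z = 8 is oxygen, so the species is ^15_8 O.

O-15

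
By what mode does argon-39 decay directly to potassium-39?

ΔA = 39 − 39 = 0; ΔZ = 19 − 18 = +1.
A is unchanged and Z rises by 1 — a neutron has become a proton (β⁻ decay).

beta-minus decay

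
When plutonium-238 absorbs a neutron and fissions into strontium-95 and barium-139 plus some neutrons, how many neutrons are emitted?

Conserve mass number: 239 = 95 + 139 + k, so k = 239 − 234 = 5.
Check atomic number: 94 = 38 + 56 + 0 = 94. ✓

5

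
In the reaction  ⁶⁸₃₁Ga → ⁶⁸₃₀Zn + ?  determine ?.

Conserve mass number: 68 = 68 + A, so A = 0.
Conserve atomic number: 31 = 30 + Z, so Z = 1.
A = 0 and Z = 1 is ⁰₁e — a positron.

positron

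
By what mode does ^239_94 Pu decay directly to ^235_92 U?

alpha decay

ΔA = 235 − 239 = -4; ΔZ = 92 − 94 = -2.
A drops by 4 and Z drops by 2 — the signature of alpha emission.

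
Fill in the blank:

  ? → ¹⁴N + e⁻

Conserve mass number: A = 14 + 0, so A = 14.
Conserve atomic number: Z = 7 − 1, so Z = 6.
Z = 6 is carbon, so the species is ¹⁴C.

C-14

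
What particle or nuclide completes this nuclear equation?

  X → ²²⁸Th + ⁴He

Conserve mass number: A = 228 + 4, so A = 232.
Conserve atomic number: Z = 90 + 2, so Z = 92.
Z = 92 is uranium, so the species is ²³²U.

U-232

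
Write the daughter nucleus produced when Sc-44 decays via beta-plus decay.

Beta-plus decay: mass number changes by +0, atomic number by -1.
A: 44 = 44; Z: 21 − 1 = 20.
Z = 20 is calcium, so the daughter is Ca-44.

Ca-44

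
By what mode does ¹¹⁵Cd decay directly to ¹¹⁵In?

ΔA = 115 − 115 = 0; ΔZ = 49 − 48 = +1.
A is unchanged and Z rises by 1 — a neutron has become a proton (β⁻ decay).

beta-minus decay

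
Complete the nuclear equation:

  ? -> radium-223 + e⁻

Fr-223

Conserve mass number: A = 223 + 0, so A = 223.
Conserve atomic number: Z = 88 − 1, so Z = 87.
Z = 87 is francium, so the species is francium-223.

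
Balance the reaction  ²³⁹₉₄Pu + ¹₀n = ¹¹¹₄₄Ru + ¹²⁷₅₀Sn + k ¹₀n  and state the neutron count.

2

Conserve mass number: 240 = 111 + 127 + k, so k = 240 − 238 = 2.
Check atomic number: 94 = 44 + 50 + 0 = 94. ✓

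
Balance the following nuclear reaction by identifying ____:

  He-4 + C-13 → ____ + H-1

Conserve mass number: 4 + 13 = A + 1, so A = 16.
Conserve atomic number: 2 + 6 = Z + 1, so Z = 7.
Z = 7 is nitrogen, so the species is N-16.

N-16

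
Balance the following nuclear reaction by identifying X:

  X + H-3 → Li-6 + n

alpha particle

Conserve mass number: A + 3 = 6 + 1, so A = 4.
Conserve atomic number: Z + 1 = 3 + 0, so Z = 2.
A = 4 and Z = 2 is He-4 — an alpha particle.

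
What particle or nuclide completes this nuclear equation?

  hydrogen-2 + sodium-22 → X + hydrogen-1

Conserve mass number: 2 + 22 = A + 1, so A = 23.
Conserve atomic number: 1 + 11 = Z + 1, so Z = 11.
Z = 11 is sodium, so the species is sodium-23.

Na-23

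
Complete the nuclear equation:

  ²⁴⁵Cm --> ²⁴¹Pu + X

alpha particle

Conserve mass number: 245 = 241 + A, so A = 4.
Conserve atomic number: 96 = 94 + Z, so Z = 2.
A = 4 and Z = 2 is ⁴He — an alpha particle.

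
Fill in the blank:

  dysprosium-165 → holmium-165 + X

beta-minus particle

Conserve mass number: 165 = 165 + A, so A = 0.
Conserve atomic number: 66 = 67 + Z, so Z = -1.
A = 0 and Z = -1 is e⁻ — a beta-minus particle.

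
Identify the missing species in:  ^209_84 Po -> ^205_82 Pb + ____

Conserve mass number: 209 = 205 + A, so A = 4.
Conserve atomic number: 84 = 82 + Z, so Z = 2.
A = 4 and Z = 2 is ^4_2 He — an alpha particle.

alpha particle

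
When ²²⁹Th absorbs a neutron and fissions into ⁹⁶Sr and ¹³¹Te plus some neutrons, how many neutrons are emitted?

3

Conserve mass number: 230 = 96 + 131 + k, so k = 230 − 227 = 3.
Check atomic number: 90 = 38 + 52 + 0 = 90. ✓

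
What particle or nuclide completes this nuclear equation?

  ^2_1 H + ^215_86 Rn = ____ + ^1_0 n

Fr-216

Conserve mass number: 2 + 215 = A + 1, so A = 216.
Conserve atomic number: 1 + 86 = Z + 0, so Z = 87.
Z = 87 is francium, so the species is ^216_87 Fr.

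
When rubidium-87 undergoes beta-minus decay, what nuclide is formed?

Sr-87

Beta-minus decay: mass number changes by +0, atomic number by +1.
A: 87 = 87; Z: 37 + 1 = 38.
Z = 38 is strontium, so the daughter is strontium-87.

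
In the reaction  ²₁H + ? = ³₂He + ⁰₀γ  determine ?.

Conserve mass number: 2 + A = 3 + 0, so A = 1.
Conserve atomic number: 1 + Z = 2 + 0, so Z = 1.
A = 1 and Z = 1 is ¹₁H — a proton.

proton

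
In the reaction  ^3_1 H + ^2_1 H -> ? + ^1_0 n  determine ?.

He-4

Conserve mass number: 3 + 2 = A + 1, so A = 4.
Conserve atomic number: 1 + 1 = Z + 0, so Z = 2.
A = 4 and Z = 2 is ^4_2 He — an alpha particle.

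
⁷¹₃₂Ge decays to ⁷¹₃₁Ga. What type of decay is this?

beta-plus decay or electron capture

ΔA = 71 − 71 = 0; ΔZ = 31 − 32 = -1.
A is unchanged and Z drops by 1 — a proton has become a neutron (β⁺ emission or electron capture).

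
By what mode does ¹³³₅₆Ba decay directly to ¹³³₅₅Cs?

beta-plus decay or electron capture

ΔA = 133 − 133 = 0; ΔZ = 55 − 56 = -1.
A is unchanged and Z drops by 1 — a proton has become a neutron (β⁺ emission or electron capture).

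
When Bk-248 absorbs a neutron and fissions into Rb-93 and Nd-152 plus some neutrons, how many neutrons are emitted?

Conserve mass number: 249 = 93 + 152 + k, so k = 249 − 245 = 4.
Check atomic number: 97 = 37 + 60 + 0 = 97. ✓

4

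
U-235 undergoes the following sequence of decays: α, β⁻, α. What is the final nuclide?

Ac-227

Start: (A, Z) = (235, 92).
After α: (231, 90).
After β⁻: (231, 91).
After α: (227, 89).
Z = 89 is actinium.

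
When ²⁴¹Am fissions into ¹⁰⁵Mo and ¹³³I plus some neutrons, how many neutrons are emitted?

3

Conserve mass number: 241 = 105 + 133 + k, so k = 241 − 238 = 3.
Check atomic number: 95 = 42 + 53 + 0 = 95. ✓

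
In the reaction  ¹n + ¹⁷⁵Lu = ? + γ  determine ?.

Lu-176

Conserve mass number: 1 + 175 = A + 0, so A = 176.
Conserve atomic number: 0 + 71 = Z + 0, so Z = 71.
Z = 71 is lutetium, so the species is ¹⁷⁶Lu.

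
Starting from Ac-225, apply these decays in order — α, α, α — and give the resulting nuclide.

Start: (A, Z) = (225, 89).
After α: (221, 87).
After α: (217, 85).
After α: (213, 83).
Z = 83 is bismuth.

Bi-213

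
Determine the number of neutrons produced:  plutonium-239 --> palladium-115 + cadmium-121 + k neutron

Conserve mass number: 239 = 115 + 121 + k, so k = 239 − 236 = 3.
Check atomic number: 94 = 46 + 48 + 0 = 94. ✓

3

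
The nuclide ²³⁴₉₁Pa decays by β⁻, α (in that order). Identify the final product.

Th-230

Start: (A, Z) = (234, 91).
After β⁻: (234, 92).
After α: (230, 90).
Z = 90 is thorium.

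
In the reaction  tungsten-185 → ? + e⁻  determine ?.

Re-185

Conserve mass number: 185 = A + 0, so A = 185.
Conserve atomic number: 74 = Z − 1, so Z = 75.
Z = 75 is rhenium, so the species is rhenium-185.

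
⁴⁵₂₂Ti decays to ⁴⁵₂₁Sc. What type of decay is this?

ΔA = 45 − 45 = 0; ΔZ = 21 − 22 = -1.
A is unchanged and Z drops by 1 — a proton has become a neutron (β⁺ emission or electron capture).

beta-plus decay or electron capture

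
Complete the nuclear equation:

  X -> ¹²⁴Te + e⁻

Conserve mass number: A = 124 + 0, so A = 124.
Conserve atomic number: Z = 52 − 1, so Z = 51.
Z = 51 is antimony, so the species is ¹²⁴Sb.

Sb-124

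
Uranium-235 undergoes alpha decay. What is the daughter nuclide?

Th-231

Alpha decay: mass number changes by -4, atomic number by -2.
A: 235 − 4 = 231; Z: 92 − 2 = 90.
Z = 90 is thorium, so the daughter is thorium-231.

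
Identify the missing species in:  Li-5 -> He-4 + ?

proton

Conserve mass number: 5 = 4 + A, so A = 1.
Conserve atomic number: 3 = 2 + Z, so Z = 1.
A = 1 and Z = 1 is H-1 — a proton.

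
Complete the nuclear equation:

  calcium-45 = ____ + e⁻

Sc-45

Conserve mass number: 45 = A + 0, so A = 45.
Conserve atomic number: 20 = Z − 1, so Z = 21.
Z = 21 is scandium, so the species is scandium-45.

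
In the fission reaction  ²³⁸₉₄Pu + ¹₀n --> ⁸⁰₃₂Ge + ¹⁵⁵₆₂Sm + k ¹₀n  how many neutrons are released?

Conserve mass number: 239 = 80 + 155 + k, so k = 239 − 235 = 4.
Check atomic number: 94 = 32 + 62 + 0 = 94. ✓

4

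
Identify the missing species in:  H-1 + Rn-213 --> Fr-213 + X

Conserve mass number: 1 + 213 = 213 + A, so A = 1.
Conserve atomic number: 1 + 86 = 87 + Z, so Z = 0.
A = 1 and Z = 0 is n — a neutron.

neutron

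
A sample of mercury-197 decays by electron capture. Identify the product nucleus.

Electron capture: mass number changes by +0, atomic number by -1.
A: 197 = 197; Z: 80 − 1 = 79.
Z = 79 is gold, so the daughter is gold-197.

Au-197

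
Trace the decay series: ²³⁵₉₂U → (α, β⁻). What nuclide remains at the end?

Pa-231

Start: (A, Z) = (235, 92).
After α: (231, 90).
After β⁻: (231, 91).
Z = 91 is protactinium.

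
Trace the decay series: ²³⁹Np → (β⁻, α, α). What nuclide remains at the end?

Th-231

Start: (A, Z) = (239, 93).
After β⁻: (239, 94).
After α: (235, 92).
After α: (231, 90).
Z = 90 is thorium.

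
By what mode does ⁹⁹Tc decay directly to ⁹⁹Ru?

ΔA = 99 − 99 = 0; ΔZ = 44 − 43 = +1.
A is unchanged and Z rises by 1 — a neutron has become a proton (β⁻ decay).

beta-minus decay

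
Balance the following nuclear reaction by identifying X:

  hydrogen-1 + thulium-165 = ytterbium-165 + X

neutron

Conserve mass number: 1 + 165 = 165 + A, so A = 1.
Conserve atomic number: 1 + 69 = 70 + Z, so Z = 0.
A = 1 and Z = 0 is neutron — a neutron.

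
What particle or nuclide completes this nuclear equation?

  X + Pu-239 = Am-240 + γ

Conserve mass number: A + 239 = 240 + 0, so A = 1.
Conserve atomic number: Z + 94 = 95 + 0, so Z = 1.
A = 1 and Z = 1 is H-1 — a proton.

proton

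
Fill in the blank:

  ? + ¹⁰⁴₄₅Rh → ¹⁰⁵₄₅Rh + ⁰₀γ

Conserve mass number: A + 104 = 105 + 0, so A = 1.
Conserve atomic number: Z + 45 = 45 + 0, so Z = 0.
A = 1 and Z = 0 is ¹₀n — a neutron.

neutron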